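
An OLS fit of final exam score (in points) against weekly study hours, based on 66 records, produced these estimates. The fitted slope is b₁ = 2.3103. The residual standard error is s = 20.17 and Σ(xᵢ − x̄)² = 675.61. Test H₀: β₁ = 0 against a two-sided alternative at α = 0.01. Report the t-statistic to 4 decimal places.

SE(b₁) = s/√Sₓₓ = 20.17/√675.61 = 0.775993.
t = 2.3103 / 0.775993 = 2.9772.
df = n − 2 = 64.
Two-sided p ≈ 0.0041, which is < 0.01, so reject H₀.
There is evidence that weekly study hours is associated with final exam score.

t = 2.9772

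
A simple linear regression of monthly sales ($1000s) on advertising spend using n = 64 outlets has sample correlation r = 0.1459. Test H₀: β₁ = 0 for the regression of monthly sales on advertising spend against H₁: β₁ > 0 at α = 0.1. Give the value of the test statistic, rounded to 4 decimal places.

t = r·√(n − 2)/√(1 − r²) = 0.1459·√62/√0.978713 = 1.1612.
df = n − 2 = 62.
One-sided p ≈ 0.1250, which is ≥ 0.1, so fail to reject H₀.
The data do not give significant evidence of a linear association between advertising spend and monthly sales.

t = 1.1612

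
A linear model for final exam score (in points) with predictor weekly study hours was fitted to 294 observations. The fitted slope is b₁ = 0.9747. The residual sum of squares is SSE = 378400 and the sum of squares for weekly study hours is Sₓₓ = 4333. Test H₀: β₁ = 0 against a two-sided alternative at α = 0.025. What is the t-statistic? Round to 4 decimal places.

MSE = SSE/(n − 2) = 378400/292 = 1295.89.
SE(b₁) = √(MSE/Sₓₓ) = √(1295.89/4333) = 0.546877.
t = 0.9747 / 0.546877 = 1.7823.
df = n − 2 = 292.
Two-sided p ≈ 0.0757, which is ≥ 0.025, so fail to reject H₀.
The data do not give significant evidence of an association between weekly study hours and final exam score.

t = 1.7823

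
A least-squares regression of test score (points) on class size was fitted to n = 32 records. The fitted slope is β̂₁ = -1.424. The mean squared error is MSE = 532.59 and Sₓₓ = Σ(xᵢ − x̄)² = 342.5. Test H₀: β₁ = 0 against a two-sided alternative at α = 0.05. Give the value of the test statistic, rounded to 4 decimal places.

SE(β̂₁) = √(MSE/Sₓₓ) = √(532.59/342.5) = 1.247.
t = -1.424 / 1.247 = -1.1419.
df = n − 2 = 30.
Two-sided p ≈ 0.2625, which is ≥ 0.05, so fail to reject H₀.
The data do not give significant evidence of an association between class size and test score.

t = -1.1419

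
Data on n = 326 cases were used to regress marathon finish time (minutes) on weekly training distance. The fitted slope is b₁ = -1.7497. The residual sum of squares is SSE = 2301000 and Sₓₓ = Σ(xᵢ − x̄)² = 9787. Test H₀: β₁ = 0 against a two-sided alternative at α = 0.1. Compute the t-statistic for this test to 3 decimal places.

t = -2.054

MSE = SSE/(n − 2) = 2301000/324 = 7101.85.
SE(b₁) = √(MSE/Sₓₓ) = √(7101.85/9787) = 0.851846.
t = -1.7497 / 0.851846 = -2.054.
df = n − 2 = 324.
Two-sided p ≈ 0.0408, which is < 0.1, so reject H₀.
There is evidence that weekly training distance is associated with marathon finish time.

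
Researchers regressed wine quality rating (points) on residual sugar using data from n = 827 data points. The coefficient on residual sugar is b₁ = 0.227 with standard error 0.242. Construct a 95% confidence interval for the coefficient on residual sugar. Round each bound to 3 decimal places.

df = n − 2 = 827 − 2 = 825.
t* = t_{0.025, 825} = 1.962844.
Margin = t* × SE = 1.962844 × 0.242 = 0.47501.
CI: 0.227 ± 0.47501 → (-0.248, 0.702).
With 95% confidence, each one-unit increase in residual sugar is associated with a change of between -0.248 and 0.702 points in wine quality rating.

(-0.248, 0.702)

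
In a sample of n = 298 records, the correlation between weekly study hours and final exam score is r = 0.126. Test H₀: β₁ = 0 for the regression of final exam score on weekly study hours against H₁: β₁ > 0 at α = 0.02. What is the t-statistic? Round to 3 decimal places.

t = r·√(n − 2)/√(1 − r²) = 0.126·√296/√0.984124 = 2.185.
df = n − 2 = 296.
One-sided p ≈ 0.0148, which is < 0.02, so reject H₀.
There is evidence of a linear association between weekly study hours and final exam score.

t = 2.185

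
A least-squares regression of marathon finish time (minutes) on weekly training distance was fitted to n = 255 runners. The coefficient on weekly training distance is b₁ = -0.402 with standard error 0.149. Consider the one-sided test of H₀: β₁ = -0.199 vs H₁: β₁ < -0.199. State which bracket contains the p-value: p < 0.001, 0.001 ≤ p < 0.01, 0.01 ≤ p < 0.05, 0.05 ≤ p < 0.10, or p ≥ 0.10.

t = (-0.402 − (-0.199)) / 0.149 = -1.362.
df = n − 2 = 255 − 2 = 253.
One-sided p = P(T_{253} < t) ≈ 0.0871.
So 0.05 ≤ p < 0.10.

0.05 ≤ p < 0.10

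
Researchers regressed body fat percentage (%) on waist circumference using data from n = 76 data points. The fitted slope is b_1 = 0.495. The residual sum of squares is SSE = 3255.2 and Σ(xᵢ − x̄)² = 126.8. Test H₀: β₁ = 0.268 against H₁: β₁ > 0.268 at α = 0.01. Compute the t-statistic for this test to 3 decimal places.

t = 0.385

MSE = SSE/(n − 2) = 3255.2/74 = 43.9892.
SE(b_1) = √(MSE/Sₓₓ) = √(43.9892/126.8) = 0.588997.
t = (0.495 − 0.268) / 0.588997 = 0.385.
df = n − 2 = 74.
One-sided p ≈ 0.3505, which is ≥ 0.01, so fail to reject H₀.
The data do not give significant evidence that the true slope on waist circumference exceeds 0.268 % per unit.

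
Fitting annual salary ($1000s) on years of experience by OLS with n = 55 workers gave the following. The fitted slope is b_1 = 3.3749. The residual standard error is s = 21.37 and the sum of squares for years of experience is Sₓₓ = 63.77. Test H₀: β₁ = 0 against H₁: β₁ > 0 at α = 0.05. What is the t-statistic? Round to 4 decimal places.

t = 1.2611

SE(b_1) = s/√Sₓₓ = 21.37/√63.77 = 2.67606.
t = 3.3749 / 2.67606 = 1.2611.
df = n − 2 = 53.
One-sided p ≈ 0.1064, which is ≥ 0.05, so fail to reject H₀.
The data do not give significant evidence that the true slope on years of experience is positive.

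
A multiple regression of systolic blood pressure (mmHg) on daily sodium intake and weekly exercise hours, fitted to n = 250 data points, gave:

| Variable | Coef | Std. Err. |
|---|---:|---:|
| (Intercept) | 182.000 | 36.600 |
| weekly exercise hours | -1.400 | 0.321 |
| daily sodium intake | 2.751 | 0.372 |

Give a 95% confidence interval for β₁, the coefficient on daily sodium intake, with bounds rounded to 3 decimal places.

(2.018, 3.484)

Read off: b = 2.751, SE = 0.372 for daily sodium intake.
df = n − k − 1 = 250 − 2 − 1 = 247.
t* = t_{0.025, 247} = 1.969615.
Margin = t* × SE = 1.969615 × 0.372 = 0.73270.
CI: 2.751 ± 0.73270 → (2.018, 3.484).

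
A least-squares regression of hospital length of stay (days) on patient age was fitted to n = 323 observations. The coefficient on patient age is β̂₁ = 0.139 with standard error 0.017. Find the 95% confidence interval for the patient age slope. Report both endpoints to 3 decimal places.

(0.106, 0.172)

df = n − 2 = 323 − 2 = 321.
t* = t_{0.025, 321} = 1.967382.
Margin = t* × SE = 1.967382 × 0.017 = 0.03345.
CI: 0.139 ± 0.03345 → (0.106, 0.172).
With 95% confidence, each one-unit increase in patient age is associated with a change of between 0.106 and 0.172 days in hospital length of stay.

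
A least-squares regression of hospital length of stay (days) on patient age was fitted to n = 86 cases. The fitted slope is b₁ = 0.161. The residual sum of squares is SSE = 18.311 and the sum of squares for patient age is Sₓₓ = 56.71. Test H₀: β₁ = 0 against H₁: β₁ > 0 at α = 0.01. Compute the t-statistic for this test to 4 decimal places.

t = 2.5968

MSE = SSE/(n − 2) = 18.311/84 = 0.217988.
SE(b₁) = √(MSE/Sₓₓ) = √(0.217988/56.71) = 0.0619993.
t = 0.161 / 0.0619993 = 2.5968.
df = n − 2 = 84.
One-sided p ≈ 0.0056, which is < 0.01, so reject H₀.
There is evidence that the true slope on patient age is positive.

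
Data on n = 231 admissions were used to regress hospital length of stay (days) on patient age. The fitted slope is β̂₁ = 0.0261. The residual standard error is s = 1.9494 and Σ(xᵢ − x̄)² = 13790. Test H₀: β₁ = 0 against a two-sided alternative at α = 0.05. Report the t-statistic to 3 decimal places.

SE(β̂₁) = s/√Sₓₓ = 1.9494/√13790 = 0.0166004.
t = 0.0261 / 0.0166004 = 1.572.
df = n − 2 = 229.
Two-sided p ≈ 0.1173, which is ≥ 0.05, so fail to reject H₀.
The data do not give significant evidence of an association between patient age and hospital length of stay.

t = 1.572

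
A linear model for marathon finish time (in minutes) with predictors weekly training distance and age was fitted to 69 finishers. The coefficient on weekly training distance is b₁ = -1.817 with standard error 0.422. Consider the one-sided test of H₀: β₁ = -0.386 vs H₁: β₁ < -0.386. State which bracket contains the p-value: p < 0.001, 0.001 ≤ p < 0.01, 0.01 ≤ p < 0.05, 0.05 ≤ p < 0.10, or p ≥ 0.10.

t = (-1.817 − (-0.386)) / 0.422 = -3.391.
df = n − k − 1 = 69 − 2 − 1 = 66.
One-sided p = P(T_{66} < t) ≈ 0.0006.
So p < 0.001.

p < 0.001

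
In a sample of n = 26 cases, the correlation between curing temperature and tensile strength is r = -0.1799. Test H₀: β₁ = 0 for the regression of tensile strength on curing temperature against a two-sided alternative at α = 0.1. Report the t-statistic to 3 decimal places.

t = -0.896

t = r·√(n − 2)/√(1 − r²) = -0.1799·√24/√0.967636 = -0.896.
df = n − 2 = 24.
Two-sided p ≈ 0.3792, which is ≥ 0.1, so fail to reject H₀.
The data do not give significant evidence of a linear association between curing temperature and tensile strength.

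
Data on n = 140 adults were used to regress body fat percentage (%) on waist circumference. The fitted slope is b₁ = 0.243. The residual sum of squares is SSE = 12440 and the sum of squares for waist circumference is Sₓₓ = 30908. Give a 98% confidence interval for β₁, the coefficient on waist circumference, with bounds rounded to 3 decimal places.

(0.116, 0.370)

MSE = SSE/(n − 2) = 12440/138 = 90.1449.
SE(b₁) = √(MSE/Sₓₓ) = √(90.1449/30908) = 0.0540052.
df = n − 2 = 138.
t* = t_{0.01, 138} = 2.353673.
Margin = t* × SE = 2.353673 × 0.0540052 = 0.12711.
CI: 0.243 ± 0.12711 → (0.116, 0.370).
With 98% confidence, each one-unit increase in waist circumference is associated with a change of between 0.116 and 0.370 % in body fat percentage.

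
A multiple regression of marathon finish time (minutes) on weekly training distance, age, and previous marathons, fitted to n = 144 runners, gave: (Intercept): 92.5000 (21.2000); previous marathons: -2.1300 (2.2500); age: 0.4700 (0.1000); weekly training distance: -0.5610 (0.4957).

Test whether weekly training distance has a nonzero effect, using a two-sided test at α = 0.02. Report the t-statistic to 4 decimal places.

t = -1.1317

Read off: b = -0.5610, SE = 0.4957 for weekly training distance.
H₀: β₁ = 0 vs H₁: β₁ ≠ 0.
t = -0.5610 / 0.4957 = -1.1317.
df = n − k − 1 = 144 − 3 − 1 = 140.
Two-sided p ≈ 0.2597, which is ≥ 0.02, so fail to reject H₀.
The data do not give significant evidence of an association between weekly training distance and marathon finish time, after adjusting for the other predictors.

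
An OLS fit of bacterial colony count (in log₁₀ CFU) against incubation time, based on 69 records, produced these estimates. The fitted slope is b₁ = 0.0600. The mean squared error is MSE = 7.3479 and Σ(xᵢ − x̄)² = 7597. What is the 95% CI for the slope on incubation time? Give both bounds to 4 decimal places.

(-0.0021, 0.1221)

SE(b₁) = √(MSE/Sₓₓ) = √(7.3479/7597) = 0.0311.
df = n − 2 = 67.
t* = t_{0.025, 67} = 1.996008.
Margin = t* × SE = 1.996008 × 0.0311 = 0.062076.
CI: 0.0600 ± 0.062076 → (-0.0021, 0.1221).
With 95% confidence, each one-unit increase in incubation time is associated with a change of between -0.0021 and 0.1221 log₁₀ CFU in bacterial colony count.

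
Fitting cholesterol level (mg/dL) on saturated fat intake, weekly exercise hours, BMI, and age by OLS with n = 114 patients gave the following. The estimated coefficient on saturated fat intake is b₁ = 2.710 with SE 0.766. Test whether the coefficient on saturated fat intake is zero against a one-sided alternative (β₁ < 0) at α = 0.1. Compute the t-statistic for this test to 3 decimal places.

H₀: β₁ = 0 vs H₁: β₁ < 0.
t = (b₁ − β₁⁰)/SE = 2.710 / 0.766 = 3.538.
df = n − k − 1 = 114 − 4 − 1 = 109.
One-sided p ≈ 0.9997, which is ≥ 0.1, so fail to reject H₀.
The data do not give significant evidence that the true slope on saturated fat intake is negative, holding the other predictors fixed.

t = 3.538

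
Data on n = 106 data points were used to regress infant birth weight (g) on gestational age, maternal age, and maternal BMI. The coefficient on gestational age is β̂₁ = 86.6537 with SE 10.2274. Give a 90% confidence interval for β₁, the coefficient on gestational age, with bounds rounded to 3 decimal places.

(69.677, 103.630)

df = n − k − 1 = 106 − 3 − 1 = 102.
t* = t_{0.05, 102} = 1.65993.
Margin = t* × SE = 1.65993 × 10.2274 = 16.97677.
CI: 86.6537 ± 16.97677 → (69.677, 103.630).
With 90% confidence, each one-unit increase in gestational age is associated with a change of between 69.677 and 103.630 g in infant birth weight, holding the other predictors fixed.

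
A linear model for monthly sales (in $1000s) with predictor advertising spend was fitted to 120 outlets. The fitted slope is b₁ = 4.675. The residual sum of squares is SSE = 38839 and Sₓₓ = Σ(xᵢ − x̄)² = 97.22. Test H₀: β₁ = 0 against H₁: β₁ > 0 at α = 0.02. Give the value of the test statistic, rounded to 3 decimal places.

t = 2.541

MSE = SSE/(n − 2) = 38839/118 = 329.144.
SE(b₁) = √(MSE/Sₓₓ) = √(329.144/97.22) = 1.83999.
t = 4.675 / 1.83999 = 2.541.
df = n − 2 = 118.
One-sided p ≈ 0.0062, which is < 0.02, so reject H₀.
There is evidence that the true slope on advertising spend is positive.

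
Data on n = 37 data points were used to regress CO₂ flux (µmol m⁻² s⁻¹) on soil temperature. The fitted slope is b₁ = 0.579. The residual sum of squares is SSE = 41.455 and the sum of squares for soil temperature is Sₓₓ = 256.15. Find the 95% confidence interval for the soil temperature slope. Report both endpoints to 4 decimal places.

MSE = SSE/(n − 2) = 41.455/35 = 1.18443.
SE(b₁) = √(MSE/Sₓₓ) = √(1.18443/256.15) = 0.0679997.
df = n − 2 = 35.
t* = t_{0.025, 35} = 2.030108.
Margin = t* × SE = 2.030108 × 0.0679997 = 0.138047.
CI: 0.579 ± 0.138047 → (0.4410, 0.7170).
With 95% confidence, each one-unit increase in soil temperature is associated with a change of between 0.4410 and 0.7170 µmol m⁻² s⁻¹ in CO₂ flux.

(0.4410, 0.7170)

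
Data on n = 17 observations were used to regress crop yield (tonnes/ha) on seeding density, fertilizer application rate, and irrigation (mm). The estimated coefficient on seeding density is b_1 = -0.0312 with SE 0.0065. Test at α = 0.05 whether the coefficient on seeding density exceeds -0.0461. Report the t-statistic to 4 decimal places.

H₀: β₁ = -0.0461 vs H₁: β₁ > -0.0461.
t = (b_1 − β₁⁰)/SE = (-0.0312 − (-0.0461)) / 0.0065 = 2.2923.
df = n − k − 1 = 17 − 3 − 1 = 13.
One-sided p ≈ 0.0196, which is < 0.05, so reject H₀.
There is evidence that the true slope on seeding density exceeds -0.0461 tonnes/ha per unit, holding the other predictors fixed.

t = 2.2923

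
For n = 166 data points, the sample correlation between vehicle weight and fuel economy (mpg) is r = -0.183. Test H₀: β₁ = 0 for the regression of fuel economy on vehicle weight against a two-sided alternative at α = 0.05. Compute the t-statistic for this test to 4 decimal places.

t = -2.3838

t = r·√(n − 2)/√(1 − r²) = -0.183·√164/√0.966511 = -2.3838.
df = n − 2 = 164.
Two-sided p ≈ 0.0183, which is < 0.05, so reject H₀.
There is evidence of a linear association between vehicle weight and fuel economy.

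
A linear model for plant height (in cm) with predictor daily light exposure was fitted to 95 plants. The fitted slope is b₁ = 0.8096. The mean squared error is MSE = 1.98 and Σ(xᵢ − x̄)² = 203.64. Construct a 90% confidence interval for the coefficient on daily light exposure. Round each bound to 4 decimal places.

SE(b₁) = √(MSE/Sₓₓ) = √(1.98/203.64) = 0.0986055.
df = n − 2 = 93.
t* = t_{0.05, 93} = 1.661404.
Margin = t* × SE = 1.661404 × 0.0986055 = 0.163824.
CI: 0.8096 ± 0.163824 → (0.6458, 0.9734).
With 90% confidence, each one-unit increase in daily light exposure is associated with a change of between 0.6458 and 0.9734 cm in plant height.

(0.6458, 0.9734)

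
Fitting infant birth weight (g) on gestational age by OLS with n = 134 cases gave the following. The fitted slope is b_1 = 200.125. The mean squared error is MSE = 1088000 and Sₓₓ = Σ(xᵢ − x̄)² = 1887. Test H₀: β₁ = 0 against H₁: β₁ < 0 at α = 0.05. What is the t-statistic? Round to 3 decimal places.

SE(b_1) = √(MSE/Sₓₓ) = √(1.088e+06/1887) = 24.012.
t = 200.125 / 24.012 = 8.334.
df = n − 2 = 132.
One-sided p ≈ 1.0000, which is ≥ 0.05, so fail to reject H₀.
The data do not give significant evidence that the true slope on gestational age is negative.

t = 8.334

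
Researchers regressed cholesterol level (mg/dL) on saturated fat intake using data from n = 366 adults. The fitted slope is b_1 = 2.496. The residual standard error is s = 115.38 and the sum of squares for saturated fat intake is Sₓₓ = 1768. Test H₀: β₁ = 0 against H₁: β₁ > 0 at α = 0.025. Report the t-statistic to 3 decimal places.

SE(b_1) = s/√Sₓₓ = 115.38/√1768 = 2.74403.
t = 2.496 / 2.74403 = 0.910.
df = n − 2 = 364.
One-sided p ≈ 0.1818, which is ≥ 0.025, so fail to reject H₀.
The data do not give significant evidence that the true slope on saturated fat intake is positive.

t = 0.910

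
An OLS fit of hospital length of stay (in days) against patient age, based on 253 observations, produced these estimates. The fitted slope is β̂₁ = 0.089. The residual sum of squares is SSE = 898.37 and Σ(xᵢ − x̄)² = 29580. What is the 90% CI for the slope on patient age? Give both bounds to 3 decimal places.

(0.071, 0.107)

MSE = SSE/(n − 2) = 898.37/251 = 3.57916.
SE(β̂₁) = √(MSE/Sₓₓ) = √(3.57916/29580) = 0.011.
df = n − 2 = 251.
t* = t_{0.05, 251} = 1.650947.
Margin = t* × SE = 1.650947 × 0.011 = 0.01816.
CI: 0.089 ± 0.01816 → (0.071, 0.107).
With 90% confidence, each one-unit increase in patient age is associated with a change of between 0.071 and 0.107 days in hospital length of stay.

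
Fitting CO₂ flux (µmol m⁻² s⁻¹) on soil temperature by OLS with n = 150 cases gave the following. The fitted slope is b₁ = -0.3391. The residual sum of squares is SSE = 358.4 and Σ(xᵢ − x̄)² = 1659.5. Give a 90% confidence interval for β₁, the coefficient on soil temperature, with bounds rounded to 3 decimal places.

MSE = SSE/(n − 2) = 358.4/148 = 2.42162.
SE(b₁) = √(MSE/Sₓₓ) = √(2.42162/1659.5) = 0.0382001.
df = n − 2 = 148.
t* = t_{0.05, 148} = 1.655215.
Margin = t* × SE = 1.655215 × 0.0382001 = 0.06323.
CI: -0.3391 ± 0.06323 → (-0.402, -0.276).
With 90% confidence, each one-unit increase in soil temperature is associated with a change of between -0.402 and -0.276 µmol m⁻² s⁻¹ in CO₂ flux.

(-0.402, -0.276)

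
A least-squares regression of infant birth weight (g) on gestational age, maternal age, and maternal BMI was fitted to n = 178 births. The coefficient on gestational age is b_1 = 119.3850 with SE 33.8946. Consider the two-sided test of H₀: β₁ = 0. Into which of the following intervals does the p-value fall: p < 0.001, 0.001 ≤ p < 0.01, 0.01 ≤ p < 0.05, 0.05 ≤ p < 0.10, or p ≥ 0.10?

p < 0.001

t = 119.3850 / 33.8946 = 3.522.
df = n − k − 1 = 178 − 3 − 1 = 174.
Two-sided p = 2·P(T_{174} > |t|) ≈ 0.0005.
So p < 0.001.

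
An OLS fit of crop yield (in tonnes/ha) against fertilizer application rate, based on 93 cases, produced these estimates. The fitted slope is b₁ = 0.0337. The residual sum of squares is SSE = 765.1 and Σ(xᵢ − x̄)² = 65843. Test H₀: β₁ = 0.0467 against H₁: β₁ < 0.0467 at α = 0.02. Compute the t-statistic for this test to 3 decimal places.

MSE = SSE/(n − 2) = 765.1/91 = 8.40769.
SE(b₁) = √(MSE/Sₓₓ) = √(8.40769/65843) = 0.0113001.
t = (0.0337 − 0.0467) / 0.0113001 = -1.150.
df = n − 2 = 91.
One-sided p ≈ 0.1265, which is ≥ 0.02, so fail to reject H₀.
The data do not give significant evidence that the true slope on fertilizer application rate is below 0.0467 tonnes/ha per unit.

t = -1.150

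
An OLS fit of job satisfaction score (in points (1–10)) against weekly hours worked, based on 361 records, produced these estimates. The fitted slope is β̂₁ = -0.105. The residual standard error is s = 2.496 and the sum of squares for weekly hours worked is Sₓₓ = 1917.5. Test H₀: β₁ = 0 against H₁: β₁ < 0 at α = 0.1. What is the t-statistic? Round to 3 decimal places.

t = -1.842

SE(β̂₁) = s/√Sₓₓ = 2.496/√1917.5 = 0.0570003.
t = -0.105 / 0.0570003 = -1.842.
df = n − 2 = 359.
One-sided p ≈ 0.0331, which is < 0.1, so reject H₀.
There is evidence that the true slope on weekly hours worked is negative.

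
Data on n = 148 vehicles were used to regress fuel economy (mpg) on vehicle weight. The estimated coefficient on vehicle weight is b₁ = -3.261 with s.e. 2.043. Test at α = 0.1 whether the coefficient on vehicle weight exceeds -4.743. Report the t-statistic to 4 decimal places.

H₀: β₁ = -4.743 vs H₁: β₁ > -4.743.
t = (b₁ − β₁⁰)/SE = (-3.261 − (-4.743)) / 2.043 = 0.7254.
df = n − 2 = 148 − 2 = 146.
One-sided p ≈ 0.2347, which is ≥ 0.1, so fail to reject H₀.
The data do not give significant evidence that the true slope on vehicle weight exceeds -4.743 mpg per unit.

t = 0.7254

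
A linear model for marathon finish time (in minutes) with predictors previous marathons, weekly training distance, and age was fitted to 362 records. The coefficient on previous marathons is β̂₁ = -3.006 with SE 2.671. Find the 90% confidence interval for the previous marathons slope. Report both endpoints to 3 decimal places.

df = n − k − 1 = 362 − 3 − 1 = 358.
t* = t_{0.05, 358} = 1.649121.
Margin = t* × SE = 1.649121 × 2.671 = 4.40480.
CI: -3.006 ± 4.40480 → (-7.411, 1.399).
With 90% confidence, each one-unit increase in previous marathons is associated with a change of between -7.411 and 1.399 minutes in marathon finish time, holding the other predictors fixed.

(-7.411, 1.399)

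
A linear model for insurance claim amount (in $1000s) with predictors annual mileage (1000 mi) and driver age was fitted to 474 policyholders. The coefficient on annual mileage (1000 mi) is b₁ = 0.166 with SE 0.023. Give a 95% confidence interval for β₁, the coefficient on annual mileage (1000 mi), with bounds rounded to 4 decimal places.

(0.1208, 0.2112)

df = n − k − 1 = 474 − 2 − 1 = 471.
t* = t_{0.025, 471} = 1.965013.
Margin = t* × SE = 1.965013 × 0.023 = 0.045195.
CI: 0.166 ± 0.045195 → (0.1208, 0.2112).
With 95% confidence, each one-unit increase in annual mileage (1000 mi) is associated with a change of between 0.1208 and 0.2112 $1000s in insurance claim amount, holding the other predictors fixed.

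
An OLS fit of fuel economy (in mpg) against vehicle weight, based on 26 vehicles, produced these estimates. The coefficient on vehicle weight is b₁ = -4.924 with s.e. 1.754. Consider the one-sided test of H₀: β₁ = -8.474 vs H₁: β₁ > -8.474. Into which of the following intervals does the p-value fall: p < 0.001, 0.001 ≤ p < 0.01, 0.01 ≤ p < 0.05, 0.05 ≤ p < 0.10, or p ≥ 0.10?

0.01 ≤ p < 0.05

t = (-4.924 − (-8.474)) / 1.754 = 2.024.
df = n − 2 = 26 − 2 = 24.
One-sided p = P(T_{24} > t) ≈ 0.0271.
So 0.01 ≤ p < 0.05.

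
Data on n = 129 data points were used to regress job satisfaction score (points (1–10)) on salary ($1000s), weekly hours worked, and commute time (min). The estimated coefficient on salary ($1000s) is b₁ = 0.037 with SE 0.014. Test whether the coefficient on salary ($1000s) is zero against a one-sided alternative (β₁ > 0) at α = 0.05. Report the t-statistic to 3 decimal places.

t = 2.643

H₀: β₁ = 0 vs H₁: β₁ > 0.
t = (b₁ − β₁⁰)/SE = 0.037 / 0.014 = 2.643.
df = n − k − 1 = 129 − 3 − 1 = 125.
One-sided p ≈ 0.0046, which is < 0.05, so reject H₀.
There is evidence that the true slope on salary ($1000s) is positive, holding the other predictors fixed.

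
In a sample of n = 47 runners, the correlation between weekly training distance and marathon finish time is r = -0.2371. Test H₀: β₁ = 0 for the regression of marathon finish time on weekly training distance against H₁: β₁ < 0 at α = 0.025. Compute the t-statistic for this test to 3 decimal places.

t = r·√(n − 2)/√(1 − r²) = -0.2371·√45/√0.943784 = -1.637.
df = n − 2 = 45.
One-sided p ≈ 0.0543, which is ≥ 0.025, so fail to reject H₀.
The data do not give significant evidence of a linear association between weekly training distance and marathon finish time.

t = -1.637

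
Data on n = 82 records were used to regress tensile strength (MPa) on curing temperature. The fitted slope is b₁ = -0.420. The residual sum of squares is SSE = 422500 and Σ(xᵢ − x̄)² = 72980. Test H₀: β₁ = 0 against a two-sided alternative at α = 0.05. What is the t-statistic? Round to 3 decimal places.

MSE = SSE/(n − 2) = 422500/80 = 5281.25.
SE(b₁) = √(MSE/Sₓₓ) = √(5281.25/72980) = 0.269009.
t = -0.420 / 0.269009 = -1.561.
df = n − 2 = 80.
Two-sided p ≈ 0.1224, which is ≥ 0.05, so fail to reject H₀.
The data do not give significant evidence of an association between curing temperature and tensile strength.

t = -1.561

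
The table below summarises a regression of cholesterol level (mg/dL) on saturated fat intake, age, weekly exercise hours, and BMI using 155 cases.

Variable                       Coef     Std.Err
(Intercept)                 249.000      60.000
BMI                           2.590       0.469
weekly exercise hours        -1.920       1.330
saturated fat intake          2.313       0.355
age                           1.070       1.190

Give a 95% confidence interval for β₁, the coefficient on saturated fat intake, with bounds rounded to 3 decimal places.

(1.612, 3.014)

Read off: b = 2.313, SE = 0.355 for saturated fat intake.
df = n − k − 1 = 155 − 4 − 1 = 150.
t* = t_{0.025, 150} = 1.975905.
Margin = t* × SE = 1.975905 × 0.355 = 0.70145.
CI: 2.313 ± 0.70145 → (1.612, 3.014).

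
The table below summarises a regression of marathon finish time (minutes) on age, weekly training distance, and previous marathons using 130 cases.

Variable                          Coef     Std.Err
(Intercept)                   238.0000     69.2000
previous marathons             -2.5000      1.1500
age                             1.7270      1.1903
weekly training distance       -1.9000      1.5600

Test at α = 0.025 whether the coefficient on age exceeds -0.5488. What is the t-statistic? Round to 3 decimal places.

Read off: b = 1.7270, SE = 1.1903 for age.
H₀: β₁ = -0.5488 vs H₁: β₁ > -0.5488.
t = (1.7270 − (-0.5488)) / 1.1903 = 1.912.
df = n − k − 1 = 130 − 3 − 1 = 126.
One-sided p ≈ 0.0291, which is ≥ 0.025, so fail to reject H₀.
The data do not give significant evidence that the true slope on age exceeds -0.5488 minutes per unit, holding the other predictors fixed.

t = 1.912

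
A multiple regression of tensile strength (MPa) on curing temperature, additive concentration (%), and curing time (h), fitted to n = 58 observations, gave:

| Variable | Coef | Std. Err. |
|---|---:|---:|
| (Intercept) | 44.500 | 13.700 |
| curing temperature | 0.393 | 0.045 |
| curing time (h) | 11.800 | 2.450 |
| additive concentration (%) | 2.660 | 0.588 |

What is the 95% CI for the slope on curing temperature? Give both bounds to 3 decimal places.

Read off: b = 0.393, SE = 0.045 for curing temperature.
df = n − k − 1 = 58 − 3 − 1 = 54.
t* = t_{0.025, 54} = 2.004879.
Margin = t* × SE = 2.004879 × 0.045 = 0.09022.
CI: 0.393 ± 0.09022 → (0.303, 0.483).

(0.303, 0.483)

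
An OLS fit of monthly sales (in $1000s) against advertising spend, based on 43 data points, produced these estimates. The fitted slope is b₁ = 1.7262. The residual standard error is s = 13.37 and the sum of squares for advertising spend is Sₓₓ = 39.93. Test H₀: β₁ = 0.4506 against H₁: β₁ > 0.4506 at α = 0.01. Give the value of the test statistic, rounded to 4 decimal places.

t = 0.6029

SE(b₁) = s/√Sₓₓ = 13.37/√39.93 = 2.11583.
t = (1.7262 − 0.4506) / 2.11583 = 0.6029.
df = n − 2 = 41.
One-sided p ≈ 0.2750, which is ≥ 0.01, so fail to reject H₀.
The data do not give significant evidence that the true slope on advertising spend exceeds 0.4506 $1000s per unit.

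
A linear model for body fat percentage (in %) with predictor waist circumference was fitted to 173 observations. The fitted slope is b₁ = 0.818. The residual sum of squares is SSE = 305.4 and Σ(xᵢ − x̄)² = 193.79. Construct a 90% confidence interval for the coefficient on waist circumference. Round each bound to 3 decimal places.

MSE = SSE/(n − 2) = 305.4/171 = 1.78596.
SE(b₁) = √(MSE/Sₓₓ) = √(1.78596/193.79) = 0.0959999.
df = n − 2 = 171.
t* = t_{0.05, 171} = 1.653813.
Margin = t* × SE = 1.653813 × 0.0959999 = 0.15877.
CI: 0.818 ± 0.15877 → (0.659, 0.977).
With 90% confidence, each one-unit increase in waist circumference is associated with a change of between 0.659 and 0.977 % in body fat percentage.

(0.659, 0.977)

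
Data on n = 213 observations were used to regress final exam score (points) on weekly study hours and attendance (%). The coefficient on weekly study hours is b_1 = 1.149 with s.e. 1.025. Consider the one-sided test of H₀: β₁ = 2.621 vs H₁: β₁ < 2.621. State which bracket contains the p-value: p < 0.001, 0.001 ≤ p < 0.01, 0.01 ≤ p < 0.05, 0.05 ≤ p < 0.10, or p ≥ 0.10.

t = (1.149 − 2.621) / 1.025 = -1.436.
df = n − k − 1 = 213 − 2 − 1 = 210.
One-sided p = P(T_{210} < t) ≈ 0.0762.
So 0.05 ≤ p < 0.10.

0.05 ≤ p < 0.10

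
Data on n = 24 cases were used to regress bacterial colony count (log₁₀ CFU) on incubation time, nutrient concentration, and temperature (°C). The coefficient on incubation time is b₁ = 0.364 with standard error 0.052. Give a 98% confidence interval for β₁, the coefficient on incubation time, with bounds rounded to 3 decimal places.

(0.233, 0.495)

df = n − k − 1 = 24 − 3 − 1 = 20.
t* = t_{0.01, 20} = 2.527977.
Margin = t* × SE = 2.527977 × 0.052 = 0.13145.
CI: 0.364 ± 0.13145 → (0.233, 0.495).
With 98% confidence, each one-unit increase in incubation time is associated with a change of between 0.233 and 0.495 log₁₀ CFU in bacterial colony count, holding the other predictors fixed.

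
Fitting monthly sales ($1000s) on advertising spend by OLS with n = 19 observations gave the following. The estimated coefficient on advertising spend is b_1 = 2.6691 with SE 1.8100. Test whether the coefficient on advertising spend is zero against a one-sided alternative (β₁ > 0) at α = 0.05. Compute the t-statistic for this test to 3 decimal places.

H₀: β₁ = 0 vs H₁: β₁ > 0.
t = (b_1 − β₁⁰)/SE = 2.6691 / 1.8100 = 1.475.
df = n − 2 = 19 − 2 = 17.
One-sided p ≈ 0.0793, which is ≥ 0.05, so fail to reject H₀.
The data do not give significant evidence that the true slope on advertising spend is positive.

t = 1.475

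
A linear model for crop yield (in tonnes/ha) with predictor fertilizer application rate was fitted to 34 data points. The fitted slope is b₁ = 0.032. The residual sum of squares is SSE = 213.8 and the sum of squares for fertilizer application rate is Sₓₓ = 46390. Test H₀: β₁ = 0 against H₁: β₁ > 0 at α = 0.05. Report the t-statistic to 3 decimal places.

MSE = SSE/(n − 2) = 213.8/32 = 6.68125.
SE(b₁) = √(MSE/Sₓₓ) = √(6.68125/46390) = 0.012001.
t = 0.032 / 0.012001 = 2.666.
df = n − 2 = 32.
One-sided p ≈ 0.0060, which is < 0.05, so reject H₀.
There is evidence that the true slope on fertilizer application rate is positive.

t = 2.666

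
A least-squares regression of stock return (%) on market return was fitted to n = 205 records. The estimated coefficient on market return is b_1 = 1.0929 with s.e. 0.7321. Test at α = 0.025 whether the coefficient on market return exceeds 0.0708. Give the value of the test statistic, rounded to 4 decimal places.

t = 1.3961

H₀: β₁ = 0.0708 vs H₁: β₁ > 0.0708.
t = (b_1 − β₁⁰)/SE = (1.0929 − 0.0708) / 0.7321 = 1.3961.
df = n − 2 = 205 − 2 = 203.
One-sided p ≈ 0.0821, which is ≥ 0.025, so fail to reject H₀.
The data do not give significant evidence that the true slope on market return exceeds 0.0708 % per unit.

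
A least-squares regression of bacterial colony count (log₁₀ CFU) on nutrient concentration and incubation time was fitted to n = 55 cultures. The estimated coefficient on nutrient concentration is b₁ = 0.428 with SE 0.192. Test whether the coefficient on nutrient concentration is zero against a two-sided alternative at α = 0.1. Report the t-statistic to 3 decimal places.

H₀: β₁ = 0 vs H₁: β₁ ≠ 0.
t = (b₁ − β₁⁰)/SE = 0.428 / 0.192 = 2.229.
df = n − k − 1 = 55 − 2 − 1 = 52.
Two-sided p ≈ 0.0301, which is < 0.1, so reject H₀.
There is evidence that nutrient concentration is associated with bacterial colony count, holding the other predictors fixed.

t = 2.229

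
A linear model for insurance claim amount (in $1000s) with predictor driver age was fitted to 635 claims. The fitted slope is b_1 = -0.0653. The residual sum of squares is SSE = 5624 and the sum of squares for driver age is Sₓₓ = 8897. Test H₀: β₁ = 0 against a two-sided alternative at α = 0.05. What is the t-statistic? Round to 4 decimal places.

t = -2.0664

MSE = SSE/(n − 2) = 5624/633 = 8.88468.
SE(b_1) = √(MSE/Sₓₓ) = √(8.88468/8897) = 0.0316009.
t = -0.0653 / 0.0316009 = -2.0664.
df = n − 2 = 633.
Two-sided p ≈ 0.0392, which is < 0.05, so reject H₀.
There is evidence that driver age is associated with insurance claim amount.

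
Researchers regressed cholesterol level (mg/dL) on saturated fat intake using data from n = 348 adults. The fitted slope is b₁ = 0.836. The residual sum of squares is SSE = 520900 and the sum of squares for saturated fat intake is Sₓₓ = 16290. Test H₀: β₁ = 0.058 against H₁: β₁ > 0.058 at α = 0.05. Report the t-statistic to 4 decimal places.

MSE = SSE/(n − 2) = 520900/346 = 1505.49.
SE(b₁) = √(MSE/Sₓₓ) = √(1505.49/16290) = 0.304004.
t = (0.836 − 0.058) / 0.304004 = 2.5592.
df = n − 2 = 346.
One-sided p ≈ 0.0055, which is < 0.05, so reject H₀.
There is evidence that the true slope on saturated fat intake exceeds 0.058 mg/dL per unit.

t = 2.5592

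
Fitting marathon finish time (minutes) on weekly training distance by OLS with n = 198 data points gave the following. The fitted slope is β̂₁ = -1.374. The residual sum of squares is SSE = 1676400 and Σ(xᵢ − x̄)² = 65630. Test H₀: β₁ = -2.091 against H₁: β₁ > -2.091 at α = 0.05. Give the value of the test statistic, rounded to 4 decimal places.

MSE = SSE/(n − 2) = 1676400/196 = 8553.06.
SE(β̂₁) = √(MSE/Sₓₓ) = √(8553.06/65630) = 0.361002.
t = (-1.374 − (-2.091)) / 0.361002 = 1.9861.
df = n − 2 = 196.
One-sided p ≈ 0.0242, which is < 0.05, so reject H₀.
There is evidence that the true slope on weekly training distance exceeds -2.091 minutes per unit.

t = 1.9861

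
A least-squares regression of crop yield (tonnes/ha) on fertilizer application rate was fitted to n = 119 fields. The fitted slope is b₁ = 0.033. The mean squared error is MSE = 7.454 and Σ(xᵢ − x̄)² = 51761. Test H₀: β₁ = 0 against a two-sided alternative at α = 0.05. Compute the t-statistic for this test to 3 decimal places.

t = 2.750

SE(b₁) = √(MSE/Sₓₓ) = √(7.454/51761) = 0.0120003.
t = 0.033 / 0.0120003 = 2.750.
df = n − 2 = 117.
Two-sided p ≈ 0.0069, which is < 0.05, so reject H₀.
There is evidence that fertilizer application rate is associated with crop yield.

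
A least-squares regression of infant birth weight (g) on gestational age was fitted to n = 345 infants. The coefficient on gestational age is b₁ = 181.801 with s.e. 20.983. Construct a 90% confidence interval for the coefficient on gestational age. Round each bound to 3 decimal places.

(147.194, 216.408)

df = n − 2 = 345 − 2 = 343.
t* = t_{0.05, 343} = 1.649308.
Margin = t* × SE = 1.649308 × 20.983 = 34.60743.
CI: 181.801 ± 34.60743 → (147.194, 216.408).
With 90% confidence, each one-unit increase in gestational age is associated with a change of between 147.194 and 216.408 g in infant birth weight.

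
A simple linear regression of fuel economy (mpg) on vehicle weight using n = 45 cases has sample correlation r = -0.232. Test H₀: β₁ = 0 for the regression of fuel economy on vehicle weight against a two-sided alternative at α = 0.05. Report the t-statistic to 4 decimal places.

t = -1.5640

t = r·√(n − 2)/√(1 − r²) = -0.232·√43/√0.946176 = -1.5640.
df = n − 2 = 43.
Two-sided p ≈ 0.1251, which is ≥ 0.05, so fail to reject H₀.
The data do not give significant evidence of a linear association between vehicle weight and fuel economy.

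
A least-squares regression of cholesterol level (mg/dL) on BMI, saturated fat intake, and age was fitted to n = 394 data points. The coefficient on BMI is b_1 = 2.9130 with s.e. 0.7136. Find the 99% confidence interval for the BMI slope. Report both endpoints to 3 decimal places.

(1.066, 4.760)

df = n − k − 1 = 394 − 3 − 1 = 390.
t* = t_{0.005, 390} = 2.588494.
Margin = t* × SE = 2.588494 × 0.7136 = 1.84715.
CI: 2.9130 ± 1.84715 → (1.066, 4.760).
With 99% confidence, each one-unit increase in BMI is associated with a change of between 1.066 and 4.760 mg/dL in cholesterol level, holding the other predictors fixed.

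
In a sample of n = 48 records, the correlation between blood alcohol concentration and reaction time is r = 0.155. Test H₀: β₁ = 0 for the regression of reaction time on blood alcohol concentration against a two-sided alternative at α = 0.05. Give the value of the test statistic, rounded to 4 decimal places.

t = r·√(n − 2)/√(1 − r²) = 0.155·√46/√0.975975 = 1.0641.
df = n − 2 = 46.
Two-sided p ≈ 0.2928, which is ≥ 0.05, so fail to reject H₀.
The data do not give significant evidence of a linear association between blood alcohol concentration and reaction time.

t = 1.0641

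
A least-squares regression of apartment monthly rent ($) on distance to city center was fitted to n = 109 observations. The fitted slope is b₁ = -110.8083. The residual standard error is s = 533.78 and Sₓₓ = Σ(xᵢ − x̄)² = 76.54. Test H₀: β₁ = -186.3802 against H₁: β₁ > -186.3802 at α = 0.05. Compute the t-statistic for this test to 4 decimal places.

SE(b₁) = s/√Sₓₓ = 533.78/√76.54 = 61.0124.
t = (-110.8083 − (-186.3802)) / 61.0124 = 1.2386.
df = n − 2 = 107.
One-sided p ≈ 0.1091, which is ≥ 0.05, so fail to reject H₀.
The data do not give significant evidence that the true slope on distance to city center exceeds -186.3802 $ per unit.

t = 1.2386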